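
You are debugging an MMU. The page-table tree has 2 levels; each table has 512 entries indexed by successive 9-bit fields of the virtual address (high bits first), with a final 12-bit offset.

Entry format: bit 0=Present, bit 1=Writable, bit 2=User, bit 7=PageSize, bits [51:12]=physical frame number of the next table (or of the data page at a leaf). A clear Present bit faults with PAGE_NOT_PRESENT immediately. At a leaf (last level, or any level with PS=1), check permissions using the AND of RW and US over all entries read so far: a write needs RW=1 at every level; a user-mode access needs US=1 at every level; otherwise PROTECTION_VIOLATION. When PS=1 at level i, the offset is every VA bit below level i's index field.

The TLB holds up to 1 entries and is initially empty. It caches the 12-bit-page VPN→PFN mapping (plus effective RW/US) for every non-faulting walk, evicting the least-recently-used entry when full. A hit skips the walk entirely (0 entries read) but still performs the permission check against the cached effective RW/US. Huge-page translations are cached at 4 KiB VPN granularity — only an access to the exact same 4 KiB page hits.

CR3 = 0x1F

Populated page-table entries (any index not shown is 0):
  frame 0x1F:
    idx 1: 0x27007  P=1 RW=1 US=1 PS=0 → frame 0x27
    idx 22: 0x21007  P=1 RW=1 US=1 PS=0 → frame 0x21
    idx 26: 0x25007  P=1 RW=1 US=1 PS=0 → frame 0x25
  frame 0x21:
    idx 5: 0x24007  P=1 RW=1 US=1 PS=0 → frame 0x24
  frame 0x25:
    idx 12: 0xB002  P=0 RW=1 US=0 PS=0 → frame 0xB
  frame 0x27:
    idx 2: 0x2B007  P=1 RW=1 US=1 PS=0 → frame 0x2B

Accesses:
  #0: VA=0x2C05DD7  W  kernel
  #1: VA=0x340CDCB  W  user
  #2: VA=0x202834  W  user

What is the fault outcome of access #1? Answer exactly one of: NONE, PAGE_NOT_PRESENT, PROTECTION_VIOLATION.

Trace:
#0 VA=0x2C05DD7 (w,kernel):
  lvl0: tbl 0x1F, slot 22 ⇒ 0x21007 (P1/RW1/US1/PS0)
  lvl1: tbl 0x21, slot 5 ⇒ 0x24007 (P1/RW1/US1/PS0)
  ⇒ phys 0x24DD7  [2 reads]
#1 VA=0x340CDCB (w,user):
  lvl0: tbl 0x1F, slot 26 ⇒ 0x25007 (P1/RW1/US1/PS0)
  lvl1: tbl 0x25, slot 12 ⇒ 0xB002 (P0/RW1/US0/PS0)
  ⇒ fault: PAGE_NOT_PRESENT  — 2 lookups
#2 VA=0x202834 (w,user):
  lvl0: tbl 0x1F, slot 1 ⇒ 0x27007 (P1/RW1/US1/PS0)
  lvl1: tbl 0x27, slot 2 ⇒ 0x2B007 (P1/RW1/US1/PS0)
  ⇒ phys 0x2B834  [2 reads]

Access #1 fault: PAGE_NOT_PRESENT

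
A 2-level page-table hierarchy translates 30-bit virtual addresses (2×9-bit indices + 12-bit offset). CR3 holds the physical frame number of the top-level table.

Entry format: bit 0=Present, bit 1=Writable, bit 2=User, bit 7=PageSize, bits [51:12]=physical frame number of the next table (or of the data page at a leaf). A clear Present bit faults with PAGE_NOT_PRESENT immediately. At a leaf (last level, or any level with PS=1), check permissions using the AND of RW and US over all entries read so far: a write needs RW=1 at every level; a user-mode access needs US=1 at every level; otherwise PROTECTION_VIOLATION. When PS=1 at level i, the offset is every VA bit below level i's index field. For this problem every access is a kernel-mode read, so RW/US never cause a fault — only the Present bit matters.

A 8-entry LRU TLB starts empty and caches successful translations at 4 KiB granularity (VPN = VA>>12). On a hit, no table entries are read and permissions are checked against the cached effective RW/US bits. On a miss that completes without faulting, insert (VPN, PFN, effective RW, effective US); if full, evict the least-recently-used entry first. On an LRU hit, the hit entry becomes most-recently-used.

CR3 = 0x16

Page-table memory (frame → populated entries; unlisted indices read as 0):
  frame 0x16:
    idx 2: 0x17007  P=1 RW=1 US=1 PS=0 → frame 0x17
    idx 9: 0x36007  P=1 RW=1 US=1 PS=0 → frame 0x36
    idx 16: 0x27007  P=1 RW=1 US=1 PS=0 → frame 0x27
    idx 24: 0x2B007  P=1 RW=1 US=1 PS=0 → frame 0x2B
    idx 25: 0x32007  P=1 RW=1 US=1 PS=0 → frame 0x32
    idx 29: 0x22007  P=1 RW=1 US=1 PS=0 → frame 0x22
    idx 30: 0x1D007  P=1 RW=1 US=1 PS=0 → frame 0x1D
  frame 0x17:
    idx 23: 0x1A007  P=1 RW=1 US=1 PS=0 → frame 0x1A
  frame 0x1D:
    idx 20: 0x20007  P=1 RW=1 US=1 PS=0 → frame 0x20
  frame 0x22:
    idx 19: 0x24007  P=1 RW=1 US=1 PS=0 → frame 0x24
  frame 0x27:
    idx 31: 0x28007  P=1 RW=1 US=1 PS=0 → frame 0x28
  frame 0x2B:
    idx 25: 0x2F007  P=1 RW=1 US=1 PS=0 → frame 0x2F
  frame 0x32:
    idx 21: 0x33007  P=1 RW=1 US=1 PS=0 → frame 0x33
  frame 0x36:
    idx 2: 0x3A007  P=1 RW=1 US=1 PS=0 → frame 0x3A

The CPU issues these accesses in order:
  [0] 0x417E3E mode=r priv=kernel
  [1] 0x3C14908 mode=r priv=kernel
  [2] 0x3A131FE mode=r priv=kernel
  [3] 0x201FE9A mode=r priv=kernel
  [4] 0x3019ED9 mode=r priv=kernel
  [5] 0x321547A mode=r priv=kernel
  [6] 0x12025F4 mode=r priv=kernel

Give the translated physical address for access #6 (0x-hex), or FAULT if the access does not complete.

Per-access translation:
#0 VA=0x417E3E (r,kernel):
  L0: frame=0x16 idx=2 entry=0x17007 [P=1 RW=1 US=1 PS=0]
  L1: frame=0x17 idx=23 entry=0x1A007 [P=1 RW=1 US=1 PS=0]
  ⇒ phys 0x1AE3E  [2 reads]
#1 VA=0x3C14908 (r,kernel):
  L0: frame=0x16 idx=30 entry=0x1D007 [P=1 RW=1 US=1 PS=0]
  L1: frame=0x1D idx=20 entry=0x20007 [P=1 RW=1 US=1 PS=0]
  ⇒ phys 0x20908  [2 reads]
#2 VA=0x3A131FE (r,kernel):
  L0: frame=0x16 idx=29 entry=0x22007 [P=1 RW=1 US=1 PS=0]
  L1: frame=0x22 idx=19 entry=0x24007 [P=1 RW=1 US=1 PS=0]
  ⇒ phys 0x241FE  [2 reads]
#3 VA=0x201FE9A (r,kernel):
  L0: frame=0x16 idx=16 entry=0x27007 [P=1 RW=1 US=1 PS=0]
  L1: frame=0x27 idx=31 entry=0x28007 [P=1 RW=1 US=1 PS=0]
  ⇒ phys 0x28E9A  [2 reads]
#4 VA=0x3019ED9 (r,kernel):
  L0: frame=0x16 idx=24 entry=0x2B007 [P=1 RW=1 US=1 PS=0]
  L1: frame=0x2B idx=25 entry=0x2F007 [P=1 RW=1 US=1 PS=0]
  ⇒ phys 0x2FED9  [2 reads]
#5 VA=0x321547A (r,kernel):
  L0: frame=0x16 idx=25 entry=0x32007 [P=1 RW=1 US=1 PS=0]
  L1: frame=0x32 idx=21 entry=0x33007 [P=1 RW=1 US=1 PS=0]
  ⇒ phys 0x3347A  [2 reads]
#6 VA=0x12025F4 (r,kernel):
  L0: frame=0x16 idx=9 entry=0x36007 [P=1 RW=1 US=1 PS=0]
  L1: frame=0x36 idx=2 entry=0x3A007 [P=1 RW=1 US=1 PS=0]
  ⇒ phys 0x3A5F4  [2 reads]

Access #6 PA: 0x3A5F4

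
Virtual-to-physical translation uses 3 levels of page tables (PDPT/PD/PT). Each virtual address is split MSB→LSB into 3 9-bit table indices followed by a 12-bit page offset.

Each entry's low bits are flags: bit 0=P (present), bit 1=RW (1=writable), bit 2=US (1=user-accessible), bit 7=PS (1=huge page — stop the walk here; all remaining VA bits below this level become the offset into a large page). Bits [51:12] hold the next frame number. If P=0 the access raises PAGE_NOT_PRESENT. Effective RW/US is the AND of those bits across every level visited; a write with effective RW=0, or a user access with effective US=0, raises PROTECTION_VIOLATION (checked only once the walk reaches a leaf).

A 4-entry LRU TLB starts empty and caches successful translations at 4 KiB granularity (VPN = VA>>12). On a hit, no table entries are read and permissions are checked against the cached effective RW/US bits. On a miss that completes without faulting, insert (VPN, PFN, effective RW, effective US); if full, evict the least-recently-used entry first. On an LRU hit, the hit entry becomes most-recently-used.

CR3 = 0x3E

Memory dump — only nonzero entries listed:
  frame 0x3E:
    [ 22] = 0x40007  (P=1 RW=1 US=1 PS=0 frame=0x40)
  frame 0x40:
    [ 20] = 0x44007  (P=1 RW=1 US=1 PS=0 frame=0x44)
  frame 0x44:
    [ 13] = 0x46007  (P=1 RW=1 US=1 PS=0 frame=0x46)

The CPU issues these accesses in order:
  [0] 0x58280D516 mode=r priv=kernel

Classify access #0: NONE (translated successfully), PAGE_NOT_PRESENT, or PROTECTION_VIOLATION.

Trace:
#0 VA=0x58280D516 (r,kernel):
  [0] read 0x3E idx=22: raw=0x40007 flags P=1 W=1 U=1 S=0
  [1] read 0x40 idx=20: raw=0x44007 flags P=1 W=1 U=1 S=0
  [2] read 0x44 idx=13: raw=0x46007 flags P=1 W=1 U=1 S=0
  → PA=0x46516  (3 entries read)

Access #0 fault: NONE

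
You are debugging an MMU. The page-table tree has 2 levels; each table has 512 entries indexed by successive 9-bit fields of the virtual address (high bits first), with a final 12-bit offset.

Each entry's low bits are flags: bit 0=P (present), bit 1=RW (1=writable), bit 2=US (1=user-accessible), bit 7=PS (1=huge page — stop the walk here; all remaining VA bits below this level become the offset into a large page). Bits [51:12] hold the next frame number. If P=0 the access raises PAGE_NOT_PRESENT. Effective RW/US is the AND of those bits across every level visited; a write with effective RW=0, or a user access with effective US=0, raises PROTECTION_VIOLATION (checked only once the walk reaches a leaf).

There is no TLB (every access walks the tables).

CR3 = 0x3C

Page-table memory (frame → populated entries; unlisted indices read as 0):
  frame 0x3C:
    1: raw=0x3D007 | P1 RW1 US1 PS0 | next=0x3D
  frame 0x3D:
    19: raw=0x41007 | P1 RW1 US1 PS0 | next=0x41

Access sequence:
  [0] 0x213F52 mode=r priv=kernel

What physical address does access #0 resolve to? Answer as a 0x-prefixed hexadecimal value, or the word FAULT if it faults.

Trace:
#0 VA=0x213F52 (r,kernel):
  L0: frame=0x3C idx=1 entry=0x3D007 [P=1 RW=1 US=1 PS=0]
  L1: frame=0x3D idx=19 entry=0x41007 [P=1 RW=1 US=1 PS=0]
  ⇒ phys 0x41F52  [2 reads]

Access #0 PA: 0x41F52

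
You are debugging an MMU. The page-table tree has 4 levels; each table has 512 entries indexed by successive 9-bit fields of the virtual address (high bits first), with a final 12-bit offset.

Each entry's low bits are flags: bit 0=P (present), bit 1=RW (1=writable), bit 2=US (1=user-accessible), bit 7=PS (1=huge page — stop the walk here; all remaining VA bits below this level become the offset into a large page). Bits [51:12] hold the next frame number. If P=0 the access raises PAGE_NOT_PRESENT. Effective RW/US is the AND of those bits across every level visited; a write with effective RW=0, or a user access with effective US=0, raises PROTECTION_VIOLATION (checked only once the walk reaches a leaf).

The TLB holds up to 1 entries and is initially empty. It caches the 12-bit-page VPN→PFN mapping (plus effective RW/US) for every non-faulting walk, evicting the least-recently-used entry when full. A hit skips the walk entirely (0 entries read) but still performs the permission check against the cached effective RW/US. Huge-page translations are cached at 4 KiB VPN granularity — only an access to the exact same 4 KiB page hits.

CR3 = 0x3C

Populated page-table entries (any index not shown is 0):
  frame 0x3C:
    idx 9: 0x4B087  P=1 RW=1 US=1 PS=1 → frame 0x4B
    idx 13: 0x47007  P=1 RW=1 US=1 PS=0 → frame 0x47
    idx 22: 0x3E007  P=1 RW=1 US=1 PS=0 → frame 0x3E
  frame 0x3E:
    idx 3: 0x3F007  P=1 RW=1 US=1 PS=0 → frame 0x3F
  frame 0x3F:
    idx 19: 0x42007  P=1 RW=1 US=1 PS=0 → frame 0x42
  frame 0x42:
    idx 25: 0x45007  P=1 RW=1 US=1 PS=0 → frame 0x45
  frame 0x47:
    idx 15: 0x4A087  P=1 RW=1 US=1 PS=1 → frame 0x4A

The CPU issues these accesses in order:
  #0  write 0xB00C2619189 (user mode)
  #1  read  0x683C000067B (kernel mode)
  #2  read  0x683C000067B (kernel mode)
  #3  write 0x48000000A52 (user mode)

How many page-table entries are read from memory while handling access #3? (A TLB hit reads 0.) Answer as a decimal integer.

Walk each access:
#0 VA=0xB00C2619189 (w,user):
  L0 @0x3C[22] → 0x3E007  P=1,RW=1,US=1,PS=0
  L1 @0x3E[3] → 0x3F007  P=1,RW=1,US=1,PS=0
  L2 @0x3F[19] → 0x42007  P=1,RW=1,US=1,PS=0
  L3 @0x42[25] → 0x45007  P=1,RW=1,US=1,PS=0
  → PA=0x45189  (4 entries read)
#1 VA=0x683C000067B (r,kernel):
  L0 @0x3C[13] → 0x47007  P=1,RW=1,US=1,PS=0
  L1 @0x47[15] → 0x4A087  P=1,RW=1,US=1,PS=1
  → PA=0x4A67B (huge @L1)  (2 entries read)
#2 VA=0x683C000067B (r,kernel):
  TLB hit vpn=0x683C0000 → PA=0x4A67B
#3 VA=0x48000000A52 (w,user):
  L0 @0x3C[9] → 0x4B087  P=1,RW=1,US=1,PS=1
  → PA=0x4BA52 (huge @L0)  (1 entries read)

Entries read for #3: 1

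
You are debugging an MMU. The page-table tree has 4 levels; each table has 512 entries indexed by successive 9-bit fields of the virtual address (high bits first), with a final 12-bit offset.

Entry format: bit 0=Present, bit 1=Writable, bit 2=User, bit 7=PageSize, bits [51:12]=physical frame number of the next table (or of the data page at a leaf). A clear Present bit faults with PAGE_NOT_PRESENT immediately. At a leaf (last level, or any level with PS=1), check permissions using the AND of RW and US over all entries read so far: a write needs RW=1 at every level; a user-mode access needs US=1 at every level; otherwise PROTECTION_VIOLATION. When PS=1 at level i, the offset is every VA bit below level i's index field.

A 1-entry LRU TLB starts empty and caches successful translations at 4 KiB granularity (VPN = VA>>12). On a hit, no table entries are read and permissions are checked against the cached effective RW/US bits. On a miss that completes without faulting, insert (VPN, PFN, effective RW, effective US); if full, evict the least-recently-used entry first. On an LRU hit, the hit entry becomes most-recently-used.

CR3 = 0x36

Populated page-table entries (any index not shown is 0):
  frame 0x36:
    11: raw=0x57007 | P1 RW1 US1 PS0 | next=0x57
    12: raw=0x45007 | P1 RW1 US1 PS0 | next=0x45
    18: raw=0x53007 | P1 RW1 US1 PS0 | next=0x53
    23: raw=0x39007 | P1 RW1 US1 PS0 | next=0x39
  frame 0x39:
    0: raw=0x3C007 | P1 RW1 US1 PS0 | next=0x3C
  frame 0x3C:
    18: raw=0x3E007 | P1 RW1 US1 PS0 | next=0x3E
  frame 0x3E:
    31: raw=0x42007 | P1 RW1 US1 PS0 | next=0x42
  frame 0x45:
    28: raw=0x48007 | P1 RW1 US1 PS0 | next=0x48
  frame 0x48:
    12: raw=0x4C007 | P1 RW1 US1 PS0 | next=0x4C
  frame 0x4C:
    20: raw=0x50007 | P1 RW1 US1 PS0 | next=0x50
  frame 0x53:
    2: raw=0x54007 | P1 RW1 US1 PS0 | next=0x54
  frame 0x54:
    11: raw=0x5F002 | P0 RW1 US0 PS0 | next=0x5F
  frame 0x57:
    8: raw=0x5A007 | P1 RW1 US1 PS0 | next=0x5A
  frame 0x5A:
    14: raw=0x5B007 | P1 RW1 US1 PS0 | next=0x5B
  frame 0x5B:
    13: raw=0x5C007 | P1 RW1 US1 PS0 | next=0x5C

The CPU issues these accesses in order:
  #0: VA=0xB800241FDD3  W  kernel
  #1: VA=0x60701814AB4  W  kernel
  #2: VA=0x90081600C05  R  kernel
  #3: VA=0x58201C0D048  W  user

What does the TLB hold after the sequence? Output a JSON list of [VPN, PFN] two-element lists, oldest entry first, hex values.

Walk each access:
#0 VA=0xB800241FDD3 (w,kernel):
  L0: frame=0x36 idx=23 entry=0x39007 [P=1 RW=1 US=1 PS=0]
  L1: frame=0x39 idx=0 entry=0x3C007 [P=1 RW=1 US=1 PS=0]
  L2: frame=0x3C idx=18 entry=0x3E007 [P=1 RW=1 US=1 PS=0]
  L3: frame=0x3E idx=31 entry=0x42007 [P=1 RW=1 US=1 PS=0]
  ⇒ phys 0x42DD3  [4 reads]
#1 VA=0x60701814AB4 (w,kernel):
  L0: frame=0x36 idx=12 entry=0x45007 [P=1 RW=1 US=1 PS=0]
  L1: frame=0x45 idx=28 entry=0x48007 [P=1 RW=1 US=1 PS=0]
  L2: frame=0x48 idx=12 entry=0x4C007 [P=1 RW=1 US=1 PS=0]
  L3: frame=0x4C idx=20 entry=0x50007 [P=1 RW=1 US=1 PS=0]
  ⇒ phys 0x50AB4  [4 reads]
#2 VA=0x90081600C05 (r,kernel):
  L0: frame=0x36 idx=18 entry=0x53007 [P=1 RW=1 US=1 PS=0]
  L1: frame=0x53 idx=2 entry=0x54007 [P=1 RW=1 US=1 PS=0]
  L2: frame=0x54 idx=11 entry=0x5F002 [P=0 RW=1 US=0 PS=0]
  ✗ PAGE_NOT_PRESENT  [3 reads]
#3 VA=0x58201C0D048 (w,user):
  L0: frame=0x36 idx=11 entry=0x57007 [P=1 RW=1 US=1 PS=0]
  L1: frame=0x57 idx=8 entry=0x5A007 [P=1 RW=1 US=1 PS=0]
  L2: frame=0x5A idx=14 entry=0x5B007 [P=1 RW=1 US=1 PS=0]
  L3: frame=0x5B idx=13 entry=0x5C007 [P=1 RW=1 US=1 PS=0]
  ⇒ phys 0x5C048  [4 reads]

TLB: [["0x58201C0D", "0x5C"]]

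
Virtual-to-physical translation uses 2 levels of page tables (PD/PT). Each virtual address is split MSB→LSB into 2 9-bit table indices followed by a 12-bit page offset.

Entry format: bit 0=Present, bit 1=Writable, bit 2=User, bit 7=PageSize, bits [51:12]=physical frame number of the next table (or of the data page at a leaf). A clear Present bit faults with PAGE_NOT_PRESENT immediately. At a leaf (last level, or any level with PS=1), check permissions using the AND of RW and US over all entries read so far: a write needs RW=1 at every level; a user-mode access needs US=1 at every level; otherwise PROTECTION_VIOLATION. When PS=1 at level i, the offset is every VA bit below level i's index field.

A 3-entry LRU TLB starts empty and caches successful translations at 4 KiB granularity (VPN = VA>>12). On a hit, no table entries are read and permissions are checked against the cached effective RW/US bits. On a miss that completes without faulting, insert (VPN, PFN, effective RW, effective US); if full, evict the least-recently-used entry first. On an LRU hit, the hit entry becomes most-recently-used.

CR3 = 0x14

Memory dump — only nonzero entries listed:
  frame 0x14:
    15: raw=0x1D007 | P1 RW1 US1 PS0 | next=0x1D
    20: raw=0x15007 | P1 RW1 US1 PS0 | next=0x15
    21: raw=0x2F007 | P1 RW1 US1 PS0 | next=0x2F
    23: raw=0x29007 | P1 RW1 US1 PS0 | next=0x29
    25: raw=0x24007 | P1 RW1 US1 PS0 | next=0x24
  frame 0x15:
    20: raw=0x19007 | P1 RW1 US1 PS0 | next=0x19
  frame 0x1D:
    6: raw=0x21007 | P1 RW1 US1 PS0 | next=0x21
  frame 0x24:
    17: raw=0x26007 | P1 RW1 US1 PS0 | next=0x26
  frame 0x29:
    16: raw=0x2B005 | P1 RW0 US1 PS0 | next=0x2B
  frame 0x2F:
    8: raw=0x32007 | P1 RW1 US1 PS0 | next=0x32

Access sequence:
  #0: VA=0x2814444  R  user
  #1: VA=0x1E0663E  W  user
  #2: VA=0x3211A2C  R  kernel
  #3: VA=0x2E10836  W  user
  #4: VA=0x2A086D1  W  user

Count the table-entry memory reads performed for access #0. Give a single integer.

Walk each access:
#0 VA=0x2814444 (r,user):
  L0 @0x14[20] → 0x15007  P=1,RW=1,US=1,PS=0
  L1 @0x15[20] → 0x19007  P=1,RW=1,US=1,PS=0
  ⇒ phys 0x19444  [2 reads]
#1 VA=0x1E0663E (w,user):
  L0 @0x14[15] → 0x1D007  P=1,RW=1,US=1,PS=0
  L1 @0x1D[6] → 0x21007  P=1,RW=1,US=1,PS=0
  ⇒ phys 0x2163E  [2 reads]
#2 VA=0x3211A2C (r,kernel):
  L0 @0x14[25] → 0x24007  P=1,RW=1,US=1,PS=0
  L1 @0x24[17] → 0x26007  P=1,RW=1,US=1,PS=0
  ⇒ phys 0x26A2C  [2 reads]
#3 VA=0x2E10836 (w,user):
  L0 @0x14[23] → 0x29007  P=1,RW=1,US=1,PS=0
  L1 @0x29[16] → 0x2B005  P=1,RW=0,US=1,PS=0
  ✗ PROTECTION_VIOLATION  [2 reads]
#4 VA=0x2A086D1 (w,user):
  L0 @0x14[21] → 0x2F007  P=1,RW=1,US=1,PS=0
  L1 @0x2F[8] → 0x32007  P=1,RW=1,US=1,PS=0
  ⇒ phys 0x326D1  [2 reads]

Entries read for #0: 2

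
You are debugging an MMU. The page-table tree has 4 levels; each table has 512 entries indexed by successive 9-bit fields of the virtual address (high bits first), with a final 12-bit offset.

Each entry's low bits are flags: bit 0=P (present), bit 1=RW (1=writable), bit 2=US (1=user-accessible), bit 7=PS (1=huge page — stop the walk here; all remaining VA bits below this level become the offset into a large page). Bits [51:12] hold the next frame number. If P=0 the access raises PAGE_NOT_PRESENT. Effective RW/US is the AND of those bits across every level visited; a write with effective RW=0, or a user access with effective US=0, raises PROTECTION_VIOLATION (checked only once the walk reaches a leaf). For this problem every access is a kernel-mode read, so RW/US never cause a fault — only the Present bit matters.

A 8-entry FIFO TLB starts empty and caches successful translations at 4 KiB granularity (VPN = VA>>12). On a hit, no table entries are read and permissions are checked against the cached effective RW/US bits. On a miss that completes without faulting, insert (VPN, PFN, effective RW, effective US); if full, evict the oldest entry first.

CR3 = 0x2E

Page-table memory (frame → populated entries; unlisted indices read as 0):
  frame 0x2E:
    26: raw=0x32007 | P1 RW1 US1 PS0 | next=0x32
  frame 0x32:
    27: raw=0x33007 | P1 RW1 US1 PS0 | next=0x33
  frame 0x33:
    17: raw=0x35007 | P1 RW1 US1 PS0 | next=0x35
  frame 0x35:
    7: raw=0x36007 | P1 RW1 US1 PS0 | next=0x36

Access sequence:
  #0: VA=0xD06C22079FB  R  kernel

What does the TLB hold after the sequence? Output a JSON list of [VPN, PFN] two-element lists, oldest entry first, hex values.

Trace:
#0 VA=0xD06C22079FB (r,kernel):
  L0 @0x2E[26] → 0x32007  P=1,RW=1,US=1,PS=0
  L1 @0x32[27] → 0x33007  P=1,RW=1,US=1,PS=0
  L2 @0x33[17] → 0x35007  P=1,RW=1,US=1,PS=0
  L3 @0x35[7] → 0x36007  P=1,RW=1,US=1,PS=0
  ⇒ phys 0x369FB  [4 reads]

TLB: [["0xD06C2207", "0x36"]]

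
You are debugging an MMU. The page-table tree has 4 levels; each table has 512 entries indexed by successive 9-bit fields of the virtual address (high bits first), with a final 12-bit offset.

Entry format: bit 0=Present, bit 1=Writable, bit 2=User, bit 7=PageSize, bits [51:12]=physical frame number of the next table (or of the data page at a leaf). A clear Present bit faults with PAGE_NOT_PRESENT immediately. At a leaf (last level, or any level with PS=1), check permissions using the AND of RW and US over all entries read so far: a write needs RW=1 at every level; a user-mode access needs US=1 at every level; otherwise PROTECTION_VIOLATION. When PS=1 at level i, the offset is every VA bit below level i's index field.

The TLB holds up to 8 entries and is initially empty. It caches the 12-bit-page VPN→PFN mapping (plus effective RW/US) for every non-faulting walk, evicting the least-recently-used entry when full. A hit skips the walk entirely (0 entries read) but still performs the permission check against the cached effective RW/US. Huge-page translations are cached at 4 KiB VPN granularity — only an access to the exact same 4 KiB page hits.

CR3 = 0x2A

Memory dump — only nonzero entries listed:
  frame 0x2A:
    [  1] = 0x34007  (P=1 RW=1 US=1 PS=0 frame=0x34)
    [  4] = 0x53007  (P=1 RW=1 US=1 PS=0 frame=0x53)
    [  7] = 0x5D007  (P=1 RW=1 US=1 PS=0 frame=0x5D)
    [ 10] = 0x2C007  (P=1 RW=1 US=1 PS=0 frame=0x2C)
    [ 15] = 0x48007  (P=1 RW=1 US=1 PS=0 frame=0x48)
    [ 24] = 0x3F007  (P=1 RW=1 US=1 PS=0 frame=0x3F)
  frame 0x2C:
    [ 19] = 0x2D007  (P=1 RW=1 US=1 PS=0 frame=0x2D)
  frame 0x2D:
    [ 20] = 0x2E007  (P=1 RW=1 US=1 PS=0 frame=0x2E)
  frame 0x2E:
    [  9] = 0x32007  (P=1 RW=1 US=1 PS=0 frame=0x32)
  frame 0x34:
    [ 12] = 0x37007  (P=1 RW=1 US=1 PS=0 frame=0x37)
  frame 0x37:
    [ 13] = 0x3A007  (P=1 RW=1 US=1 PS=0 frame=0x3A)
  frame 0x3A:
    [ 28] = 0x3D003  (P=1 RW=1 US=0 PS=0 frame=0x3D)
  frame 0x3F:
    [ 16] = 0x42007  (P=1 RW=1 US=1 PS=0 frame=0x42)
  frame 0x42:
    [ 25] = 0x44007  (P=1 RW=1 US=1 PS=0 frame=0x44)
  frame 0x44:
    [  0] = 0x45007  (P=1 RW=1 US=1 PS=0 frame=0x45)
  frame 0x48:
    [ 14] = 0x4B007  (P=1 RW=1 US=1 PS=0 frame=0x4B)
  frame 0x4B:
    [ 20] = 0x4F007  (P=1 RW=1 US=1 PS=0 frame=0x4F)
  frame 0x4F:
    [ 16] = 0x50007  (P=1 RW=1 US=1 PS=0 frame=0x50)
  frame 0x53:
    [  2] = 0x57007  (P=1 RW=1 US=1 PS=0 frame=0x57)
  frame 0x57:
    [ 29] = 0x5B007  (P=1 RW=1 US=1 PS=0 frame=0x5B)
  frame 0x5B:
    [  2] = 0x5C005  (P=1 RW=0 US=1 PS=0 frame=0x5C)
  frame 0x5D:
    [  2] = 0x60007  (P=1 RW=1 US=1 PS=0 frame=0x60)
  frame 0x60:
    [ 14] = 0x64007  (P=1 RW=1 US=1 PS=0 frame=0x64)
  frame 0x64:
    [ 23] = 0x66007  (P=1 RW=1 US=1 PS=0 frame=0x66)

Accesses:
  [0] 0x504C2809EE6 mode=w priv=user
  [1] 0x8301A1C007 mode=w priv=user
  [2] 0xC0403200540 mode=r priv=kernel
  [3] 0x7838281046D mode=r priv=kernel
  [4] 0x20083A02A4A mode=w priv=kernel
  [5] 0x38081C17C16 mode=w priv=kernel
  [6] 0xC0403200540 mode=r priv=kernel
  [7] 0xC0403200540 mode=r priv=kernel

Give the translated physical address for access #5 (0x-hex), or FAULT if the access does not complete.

Per-access translation:
#0 VA=0x504C2809EE6 (w,user):
  lvl0: tbl 0x2A, slot 10 ⇒ 0x2C007 (P1/RW1/US1/PS0)
  lvl1: tbl 0x2C, slot 19 ⇒ 0x2D007 (P1/RW1/US1/PS0)
  lvl2: tbl 0x2D, slot 20 ⇒ 0x2E007 (P1/RW1/US1/PS0)
  lvl3: tbl 0x2E, slot 9 ⇒ 0x32007 (P1/RW1/US1/PS0)
  ⇒ phys 0x32EE6  [4 reads]
#1 VA=0x8301A1C007 (w,user):
  lvl0: tbl 0x2A, slot 1 ⇒ 0x34007 (P1/RW1/US1/PS0)
  lvl1: tbl 0x34, slot 12 ⇒ 0x37007 (P1/RW1/US1/PS0)
  lvl2: tbl 0x37, slot 13 ⇒ 0x3A007 (P1/RW1/US1/PS0)
  lvl3: tbl 0x3A, slot 28 ⇒ 0x3D003 (P1/RW1/US0/PS0)
  ✗ PROTECTION_VIOLATION  [4 reads]
#2 VA=0xC0403200540 (r,kernel):
  lvl0: tbl 0x2A, slot 24 ⇒ 0x3F007 (P1/RW1/US1/PS0)
  lvl1: tbl 0x3F, slot 16 ⇒ 0x42007 (P1/RW1/US1/PS0)
  lvl2: tbl 0x42, slot 25 ⇒ 0x44007 (P1/RW1/US1/PS0)
  lvl3: tbl 0x44, slot 0 ⇒ 0x45007 (P1/RW1/US1/PS0)
  ⇒ phys 0x45540  [4 reads]
#3 VA=0x7838281046D (r,kernel):
  lvl0: tbl 0x2A, slot 15 ⇒ 0x48007 (P1/RW1/US1/PS0)
  lvl1: tbl 0x48, slot 14 ⇒ 0x4B007 (P1/RW1/US1/PS0)
  lvl2: tbl 0x4B, slot 20 ⇒ 0x4F007 (P1/RW1/US1/PS0)
  lvl3: tbl 0x4F, slot 16 ⇒ 0x50007 (P1/RW1/US1/PS0)
  ⇒ phys 0x5046D  [4 reads]
#4 VA=0x20083A02A4A (w,kernel):
  lvl0: tbl 0x2A, slot 4 ⇒ 0x53007 (P1/RW1/US1/PS0)
  lvl1: tbl 0x53, slot 2 ⇒ 0x57007 (P1/RW1/US1/PS0)
  lvl2: tbl 0x57, slot 29 ⇒ 0x5B007 (P1/RW1/US1/PS0)
  lvl3: tbl 0x5B, slot 2 ⇒ 0x5C005 (P1/RW0/US1/PS0)
  ✗ PROTECTION_VIOLATION  [4 reads]
#5 VA=0x38081C17C16 (w,kernel):
  lvl0: tbl 0x2A, slot 7 ⇒ 0x5D007 (P1/RW1/US1/PS0)
  lvl1: tbl 0x5D, slot 2 ⇒ 0x60007 (P1/RW1/US1/PS0)
  lvl2: tbl 0x60, slot 14 ⇒ 0x64007 (P1/RW1/US1/PS0)
  lvl3: tbl 0x64, slot 23 ⇒ 0x66007 (P1/RW1/US1/PS0)
  ⇒ phys 0x66C16  [4 reads]
#6 VA=0xC0403200540 (r,kernel):
  TLB hit vpn=0xC0403200 → PA=0x45540
#7 VA=0xC0403200540 (r,kernel):
  TLB hit vpn=0xC0403200 → PA=0x45540

Access #5 PA: 0x66C16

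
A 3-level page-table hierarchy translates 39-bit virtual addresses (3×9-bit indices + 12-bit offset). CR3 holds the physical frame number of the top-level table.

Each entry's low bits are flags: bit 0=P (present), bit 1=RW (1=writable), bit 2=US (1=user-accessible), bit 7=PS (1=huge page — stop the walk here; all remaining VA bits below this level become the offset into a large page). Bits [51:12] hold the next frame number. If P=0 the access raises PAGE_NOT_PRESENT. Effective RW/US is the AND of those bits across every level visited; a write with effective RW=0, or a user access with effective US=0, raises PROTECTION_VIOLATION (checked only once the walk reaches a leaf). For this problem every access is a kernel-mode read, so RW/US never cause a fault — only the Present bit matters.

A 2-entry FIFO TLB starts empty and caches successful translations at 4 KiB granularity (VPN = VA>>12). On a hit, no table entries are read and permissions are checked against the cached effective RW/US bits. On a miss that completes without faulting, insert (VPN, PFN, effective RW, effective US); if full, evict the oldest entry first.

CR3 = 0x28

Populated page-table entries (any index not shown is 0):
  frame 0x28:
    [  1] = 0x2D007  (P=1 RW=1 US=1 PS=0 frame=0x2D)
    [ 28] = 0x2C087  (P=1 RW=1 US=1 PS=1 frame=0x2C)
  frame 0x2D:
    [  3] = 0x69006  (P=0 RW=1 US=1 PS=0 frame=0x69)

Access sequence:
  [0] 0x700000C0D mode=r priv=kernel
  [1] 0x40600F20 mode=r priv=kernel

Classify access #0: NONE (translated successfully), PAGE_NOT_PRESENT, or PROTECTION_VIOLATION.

Walk each access:
#0 VA=0x700000C0D (r,kernel):
  lvl0: tbl 0x28, slot 28 ⇒ 0x2C087 (P1/RW1/US1/PS1)
  → PA=0x2CC0D (huge @L0)  (1 entries read)
#1 VA=0x40600F20 (r,kernel):
  lvl0: tbl 0x28, slot 1 ⇒ 0x2D007 (P1/RW1/US1/PS0)
  lvl1: tbl 0x2D, slot 3 ⇒ 0x69006 (P0/RW1/US1/PS0)
  ⇒ fault: PAGE_NOT_PRESENT  — 2 lookups

Access #0 fault: NONE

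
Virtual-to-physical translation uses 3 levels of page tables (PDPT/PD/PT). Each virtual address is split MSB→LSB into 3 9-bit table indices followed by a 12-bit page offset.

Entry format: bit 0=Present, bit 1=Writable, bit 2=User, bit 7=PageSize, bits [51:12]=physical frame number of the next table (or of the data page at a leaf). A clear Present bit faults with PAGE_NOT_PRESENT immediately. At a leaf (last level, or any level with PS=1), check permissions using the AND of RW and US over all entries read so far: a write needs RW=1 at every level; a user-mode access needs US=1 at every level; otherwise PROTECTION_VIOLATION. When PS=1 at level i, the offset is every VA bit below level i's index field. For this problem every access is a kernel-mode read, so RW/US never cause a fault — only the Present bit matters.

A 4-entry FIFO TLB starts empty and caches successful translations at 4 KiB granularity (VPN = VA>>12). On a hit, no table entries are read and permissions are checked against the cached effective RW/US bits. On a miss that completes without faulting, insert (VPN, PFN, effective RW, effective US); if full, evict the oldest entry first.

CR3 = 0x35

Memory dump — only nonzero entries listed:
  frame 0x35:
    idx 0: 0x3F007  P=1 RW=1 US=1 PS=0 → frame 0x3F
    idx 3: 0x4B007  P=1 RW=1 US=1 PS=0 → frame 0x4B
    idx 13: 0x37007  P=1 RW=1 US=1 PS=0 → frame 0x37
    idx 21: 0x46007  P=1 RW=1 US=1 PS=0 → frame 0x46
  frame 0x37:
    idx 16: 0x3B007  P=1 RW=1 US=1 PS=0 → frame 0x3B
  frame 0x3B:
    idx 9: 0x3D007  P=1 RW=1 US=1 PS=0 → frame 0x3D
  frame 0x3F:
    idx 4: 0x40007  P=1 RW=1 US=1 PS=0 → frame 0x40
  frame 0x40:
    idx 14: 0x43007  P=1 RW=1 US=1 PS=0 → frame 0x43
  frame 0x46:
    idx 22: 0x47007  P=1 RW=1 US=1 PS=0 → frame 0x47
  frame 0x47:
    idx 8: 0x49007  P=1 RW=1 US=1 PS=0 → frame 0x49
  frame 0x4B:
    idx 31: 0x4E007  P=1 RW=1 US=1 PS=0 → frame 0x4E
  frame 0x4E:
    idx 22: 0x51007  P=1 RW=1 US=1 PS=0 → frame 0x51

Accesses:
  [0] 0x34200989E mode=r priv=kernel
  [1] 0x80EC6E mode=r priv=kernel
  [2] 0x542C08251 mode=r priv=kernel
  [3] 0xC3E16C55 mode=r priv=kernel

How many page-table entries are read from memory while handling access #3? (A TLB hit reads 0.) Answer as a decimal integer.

Walk each access:
#0 VA=0x34200989E (r,kernel):
  [0] read 0x35 idx=13: raw=0x37007 flags P=1 W=1 U=1 S=0
  [1] read 0x37 idx=16: raw=0x3B007 flags P=1 W=1 U=1 S=0
  [2] read 0x3B idx=9: raw=0x3D007 flags P=1 W=1 U=1 S=0
  → PA=0x3D89E  (3 entries read)
#1 VA=0x80EC6E (r,kernel):
  [0] read 0x35 idx=0: raw=0x3F007 flags P=1 W=1 U=1 S=0
  [1] read 0x3F idx=4: raw=0x40007 flags P=1 W=1 U=1 S=0
  [2] read 0x40 idx=14: raw=0x43007 flags P=1 W=1 U=1 S=0
  → PA=0x43C6E  (3 entries read)
#2 VA=0x542C08251 (r,kernel):
  [0] read 0x35 idx=21: raw=0x46007 flags P=1 W=1 U=1 S=0
  [1] read 0x46 idx=22: raw=0x47007 flags P=1 W=1 U=1 S=0
  [2] read 0x47 idx=8: raw=0x49007 flags P=1 W=1 U=1 S=0
  → PA=0x49251  (3 entries read)
#3 VA=0xC3E16C55 (r,kernel):
  [0] read 0x35 idx=3: raw=0x4B007 flags P=1 W=1 U=1 S=0
  [1] read 0x4B idx=31: raw=0x4E007 flags P=1 W=1 U=1 S=0
  [2] read 0x4E idx=22: raw=0x51007 flags P=1 W=1 U=1 S=0
  → PA=0x51C55  (3 entries read)

Entries read for #3: 3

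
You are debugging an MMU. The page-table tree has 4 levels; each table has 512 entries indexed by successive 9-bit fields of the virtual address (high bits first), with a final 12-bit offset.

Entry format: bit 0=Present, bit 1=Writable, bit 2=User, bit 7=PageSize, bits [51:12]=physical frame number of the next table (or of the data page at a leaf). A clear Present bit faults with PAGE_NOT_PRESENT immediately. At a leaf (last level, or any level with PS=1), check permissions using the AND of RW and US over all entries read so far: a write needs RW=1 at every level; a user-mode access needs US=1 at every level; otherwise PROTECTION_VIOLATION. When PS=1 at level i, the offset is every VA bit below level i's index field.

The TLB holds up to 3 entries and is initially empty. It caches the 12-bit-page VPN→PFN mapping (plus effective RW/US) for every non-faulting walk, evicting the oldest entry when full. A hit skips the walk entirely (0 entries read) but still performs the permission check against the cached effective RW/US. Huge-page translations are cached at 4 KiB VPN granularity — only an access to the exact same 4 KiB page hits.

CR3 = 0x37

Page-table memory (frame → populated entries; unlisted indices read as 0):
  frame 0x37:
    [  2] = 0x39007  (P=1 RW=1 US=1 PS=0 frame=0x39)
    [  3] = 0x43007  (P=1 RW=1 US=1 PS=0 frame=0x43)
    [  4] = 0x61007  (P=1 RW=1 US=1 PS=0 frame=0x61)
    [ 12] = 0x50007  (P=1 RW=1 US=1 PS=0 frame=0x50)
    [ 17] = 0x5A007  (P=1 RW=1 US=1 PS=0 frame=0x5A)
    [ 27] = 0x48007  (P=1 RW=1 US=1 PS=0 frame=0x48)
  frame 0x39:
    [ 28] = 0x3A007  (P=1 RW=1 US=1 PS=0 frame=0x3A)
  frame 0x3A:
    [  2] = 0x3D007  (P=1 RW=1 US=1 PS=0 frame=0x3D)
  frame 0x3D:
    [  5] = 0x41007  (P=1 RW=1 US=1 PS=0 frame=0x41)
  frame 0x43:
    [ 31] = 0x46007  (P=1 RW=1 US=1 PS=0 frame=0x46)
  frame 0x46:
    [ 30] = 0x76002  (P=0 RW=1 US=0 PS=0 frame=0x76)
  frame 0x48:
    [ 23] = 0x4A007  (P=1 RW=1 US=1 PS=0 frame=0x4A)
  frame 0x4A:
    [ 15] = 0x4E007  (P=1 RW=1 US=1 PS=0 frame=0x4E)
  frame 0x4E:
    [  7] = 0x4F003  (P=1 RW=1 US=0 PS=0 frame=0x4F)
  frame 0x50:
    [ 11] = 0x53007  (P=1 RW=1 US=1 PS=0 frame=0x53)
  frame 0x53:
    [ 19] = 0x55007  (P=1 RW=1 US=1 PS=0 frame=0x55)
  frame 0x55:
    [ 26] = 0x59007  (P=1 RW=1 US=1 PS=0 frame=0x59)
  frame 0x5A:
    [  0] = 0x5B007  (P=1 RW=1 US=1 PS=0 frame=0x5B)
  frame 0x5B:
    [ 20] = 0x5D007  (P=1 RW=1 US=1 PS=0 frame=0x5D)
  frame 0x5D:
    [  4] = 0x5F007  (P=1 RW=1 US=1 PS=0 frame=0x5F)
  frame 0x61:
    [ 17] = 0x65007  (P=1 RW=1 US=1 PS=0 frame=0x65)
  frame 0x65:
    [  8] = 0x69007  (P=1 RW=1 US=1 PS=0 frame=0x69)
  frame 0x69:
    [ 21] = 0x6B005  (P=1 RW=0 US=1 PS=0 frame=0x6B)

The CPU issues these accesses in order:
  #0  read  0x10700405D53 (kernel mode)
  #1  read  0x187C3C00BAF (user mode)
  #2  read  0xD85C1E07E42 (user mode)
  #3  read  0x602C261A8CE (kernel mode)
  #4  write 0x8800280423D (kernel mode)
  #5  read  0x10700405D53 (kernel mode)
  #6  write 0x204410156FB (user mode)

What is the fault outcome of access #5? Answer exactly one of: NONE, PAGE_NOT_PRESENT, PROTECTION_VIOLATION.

Trace:
#0 VA=0x10700405D53 (r,kernel):
  lvl0: tbl 0x37, slot 2 ⇒ 0x39007 (P1/RW1/US1/PS0)
  lvl1: tbl 0x39, slot 28 ⇒ 0x3A007 (P1/RW1/US1/PS0)
  lvl2: tbl 0x3A, slot 2 ⇒ 0x3D007 (P1/RW1/US1/PS0)
  lvl3: tbl 0x3D, slot 5 ⇒ 0x41007 (P1/RW1/US1/PS0)
  → PA=0x41D53  (4 entries read)
#1 VA=0x187C3C00BAF (r,user):
  lvl0: tbl 0x37, slot 3 ⇒ 0x43007 (P1/RW1/US1/PS0)
  lvl1: tbl 0x43, slot 31 ⇒ 0x46007 (P1/RW1/US1/PS0)
  lvl2: tbl 0x46, slot 30 ⇒ 0x76002 (P0/RW1/US0/PS0)
  ✗ PAGE_NOT_PRESENT  [3 reads]
#2 VA=0xD85C1E07E42 (r,user):
  lvl0: tbl 0x37, slot 27 ⇒ 0x48007 (P1/RW1/US1/PS0)
  lvl1: tbl 0x48, slot 23 ⇒ 0x4A007 (P1/RW1/US1/PS0)
  lvl2: tbl 0x4A, slot 15 ⇒ 0x4E007 (P1/RW1/US1/PS0)
  lvl3: tbl 0x4E, slot 7 ⇒ 0x4F003 (P1/RW1/US0/PS0)
  ✗ PROTECTION_VIOLATION  [4 reads]
#3 VA=0x602C261A8CE (r,kernel):
  lvl0: tbl 0x37, slot 12 ⇒ 0x50007 (P1/RW1/US1/PS0)
  lvl1: tbl 0x50, slot 11 ⇒ 0x53007 (P1/RW1/US1/PS0)
  lvl2: tbl 0x53, slot 19 ⇒ 0x55007 (P1/RW1/US1/PS0)
  lvl3: tbl 0x55, slot 26 ⇒ 0x59007 (P1/RW1/US1/PS0)
  → PA=0x598CE  (4 entries read)
#4 VA=0x8800280423D (w,kernel):
  lvl0: tbl 0x37, slot 17 ⇒ 0x5A007 (P1/RW1/US1/PS0)
  lvl1: tbl 0x5A, slot 0 ⇒ 0x5B007 (P1/RW1/US1/PS0)
  lvl2: tbl 0x5B, slot 20 ⇒ 0x5D007 (P1/RW1/US1/PS0)
  lvl3: tbl 0x5D, slot 4 ⇒ 0x5F007 (P1/RW1/US1/PS0)
  → PA=0x5F23D  (4 entries read)
#5 VA=0x10700405D53 (r,kernel):
  TLB hit vpn=0x10700405 → PA=0x41D53
#6 VA=0x204410156FB (w,user):
  lvl0: tbl 0x37, slot 4 ⇒ 0x61007 (P1/RW1/US1/PS0)
  lvl1: tbl 0x61, slot 17 ⇒ 0x65007 (P1/RW1/US1/PS0)
  lvl2: tbl 0x65, slot 8 ⇒ 0x69007 (P1/RW1/US1/PS0)
  lvl3: tbl 0x69, slot 21 ⇒ 0x6B005 (P1/RW0/US1/PS0)
  ✗ PROTECTION_VIOLATION  [4 reads]

Access #5 fault: NONE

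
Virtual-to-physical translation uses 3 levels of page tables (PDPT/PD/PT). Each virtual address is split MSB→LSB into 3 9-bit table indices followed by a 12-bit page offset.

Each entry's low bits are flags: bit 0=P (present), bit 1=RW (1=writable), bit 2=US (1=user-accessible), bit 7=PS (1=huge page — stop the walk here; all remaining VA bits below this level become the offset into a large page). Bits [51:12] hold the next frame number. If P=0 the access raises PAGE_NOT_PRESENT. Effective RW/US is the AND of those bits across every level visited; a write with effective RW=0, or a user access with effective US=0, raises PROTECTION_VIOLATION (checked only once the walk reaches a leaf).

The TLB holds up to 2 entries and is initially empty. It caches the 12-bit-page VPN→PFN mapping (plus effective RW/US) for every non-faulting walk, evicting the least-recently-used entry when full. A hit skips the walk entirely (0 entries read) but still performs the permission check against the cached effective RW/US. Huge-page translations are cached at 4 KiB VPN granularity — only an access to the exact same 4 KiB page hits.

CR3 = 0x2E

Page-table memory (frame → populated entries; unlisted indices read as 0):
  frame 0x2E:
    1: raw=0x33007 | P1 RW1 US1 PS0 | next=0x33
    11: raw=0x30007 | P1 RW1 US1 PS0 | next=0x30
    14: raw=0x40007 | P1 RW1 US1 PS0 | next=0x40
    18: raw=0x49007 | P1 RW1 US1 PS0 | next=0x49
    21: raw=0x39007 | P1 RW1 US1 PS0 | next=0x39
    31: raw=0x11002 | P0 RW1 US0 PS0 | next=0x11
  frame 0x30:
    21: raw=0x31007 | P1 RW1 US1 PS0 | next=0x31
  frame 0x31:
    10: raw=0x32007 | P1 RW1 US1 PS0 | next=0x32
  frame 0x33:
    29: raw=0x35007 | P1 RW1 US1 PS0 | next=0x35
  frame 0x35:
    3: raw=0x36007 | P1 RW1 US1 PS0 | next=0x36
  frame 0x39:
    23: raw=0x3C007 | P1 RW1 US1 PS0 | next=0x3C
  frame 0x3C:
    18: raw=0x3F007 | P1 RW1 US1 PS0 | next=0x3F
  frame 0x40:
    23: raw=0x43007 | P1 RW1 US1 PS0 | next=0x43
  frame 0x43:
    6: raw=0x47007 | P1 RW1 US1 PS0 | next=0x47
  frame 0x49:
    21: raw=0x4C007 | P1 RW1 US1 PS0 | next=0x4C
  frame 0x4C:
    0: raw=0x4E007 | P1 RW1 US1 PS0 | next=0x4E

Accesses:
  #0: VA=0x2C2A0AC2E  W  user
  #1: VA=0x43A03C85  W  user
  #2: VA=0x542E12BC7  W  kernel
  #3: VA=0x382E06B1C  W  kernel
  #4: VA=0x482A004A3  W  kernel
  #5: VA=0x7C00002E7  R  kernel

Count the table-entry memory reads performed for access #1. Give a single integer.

Per-access translation:
#0 VA=0x2C2A0AC2E (w,user):
  [0] read 0x2E idx=11: raw=0x30007 flags P=1 W=1 U=1 S=0
  [1] read 0x30 idx=21: raw=0x31007 flags P=1 W=1 U=1 S=0
  [2] read 0x31 idx=10: raw=0x32007 flags P=1 W=1 U=1 S=0
  → PA=0x32C2E  (3 entries read)
#1 VA=0x43A03C85 (w,user):
  [0] read 0x2E idx=1: raw=0x33007 flags P=1 W=1 U=1 S=0
  [1] read 0x33 idx=29: raw=0x35007 flags P=1 W=1 U=1 S=0
  [2] read 0x35 idx=3: raw=0x36007 flags P=1 W=1 U=1 S=0
  → PA=0x36C85  (3 entries read)
#2 VA=0x542E12BC7 (w,kernel):
  [0] read 0x2E idx=21: raw=0x39007 flags P=1 W=1 U=1 S=0
  [1] read 0x39 idx=23: raw=0x3C007 flags P=1 W=1 U=1 S=0
  [2] read 0x3C idx=18: raw=0x3F007 flags P=1 W=1 U=1 S=0
  → PA=0x3FBC7  (3 entries read)
#3 VA=0x382E06B1C (w,kernel):
  [0] read 0x2E idx=14: raw=0x40007 flags P=1 W=1 U=1 S=0
  [1] read 0x40 idx=23: raw=0x43007 flags P=1 W=1 U=1 S=0
  [2] read 0x43 idx=6: raw=0x47007 flags P=1 W=1 U=1 S=0
  → PA=0x47B1C  (3 entries read)
#4 VA=0x482A004A3 (w,kernel):
  [0] read 0x2E idx=18: raw=0x49007 flags P=1 W=1 U=1 S=0
  [1] read 0x49 idx=21: raw=0x4C007 flags P=1 W=1 U=1 S=0
  [2] read 0x4C idx=0: raw=0x4E007 flags P=1 W=1 U=1 S=0
  → PA=0x4E4A3  (3 entries read)
#5 VA=0x7C00002E7 (r,kernel):
  [0] read 0x2E idx=31: raw=0x11002 flags P=0 W=1 U=0 S=0
  → PAGE_NOT_PRESENT  (1 entries read)

Entries read for #1: 3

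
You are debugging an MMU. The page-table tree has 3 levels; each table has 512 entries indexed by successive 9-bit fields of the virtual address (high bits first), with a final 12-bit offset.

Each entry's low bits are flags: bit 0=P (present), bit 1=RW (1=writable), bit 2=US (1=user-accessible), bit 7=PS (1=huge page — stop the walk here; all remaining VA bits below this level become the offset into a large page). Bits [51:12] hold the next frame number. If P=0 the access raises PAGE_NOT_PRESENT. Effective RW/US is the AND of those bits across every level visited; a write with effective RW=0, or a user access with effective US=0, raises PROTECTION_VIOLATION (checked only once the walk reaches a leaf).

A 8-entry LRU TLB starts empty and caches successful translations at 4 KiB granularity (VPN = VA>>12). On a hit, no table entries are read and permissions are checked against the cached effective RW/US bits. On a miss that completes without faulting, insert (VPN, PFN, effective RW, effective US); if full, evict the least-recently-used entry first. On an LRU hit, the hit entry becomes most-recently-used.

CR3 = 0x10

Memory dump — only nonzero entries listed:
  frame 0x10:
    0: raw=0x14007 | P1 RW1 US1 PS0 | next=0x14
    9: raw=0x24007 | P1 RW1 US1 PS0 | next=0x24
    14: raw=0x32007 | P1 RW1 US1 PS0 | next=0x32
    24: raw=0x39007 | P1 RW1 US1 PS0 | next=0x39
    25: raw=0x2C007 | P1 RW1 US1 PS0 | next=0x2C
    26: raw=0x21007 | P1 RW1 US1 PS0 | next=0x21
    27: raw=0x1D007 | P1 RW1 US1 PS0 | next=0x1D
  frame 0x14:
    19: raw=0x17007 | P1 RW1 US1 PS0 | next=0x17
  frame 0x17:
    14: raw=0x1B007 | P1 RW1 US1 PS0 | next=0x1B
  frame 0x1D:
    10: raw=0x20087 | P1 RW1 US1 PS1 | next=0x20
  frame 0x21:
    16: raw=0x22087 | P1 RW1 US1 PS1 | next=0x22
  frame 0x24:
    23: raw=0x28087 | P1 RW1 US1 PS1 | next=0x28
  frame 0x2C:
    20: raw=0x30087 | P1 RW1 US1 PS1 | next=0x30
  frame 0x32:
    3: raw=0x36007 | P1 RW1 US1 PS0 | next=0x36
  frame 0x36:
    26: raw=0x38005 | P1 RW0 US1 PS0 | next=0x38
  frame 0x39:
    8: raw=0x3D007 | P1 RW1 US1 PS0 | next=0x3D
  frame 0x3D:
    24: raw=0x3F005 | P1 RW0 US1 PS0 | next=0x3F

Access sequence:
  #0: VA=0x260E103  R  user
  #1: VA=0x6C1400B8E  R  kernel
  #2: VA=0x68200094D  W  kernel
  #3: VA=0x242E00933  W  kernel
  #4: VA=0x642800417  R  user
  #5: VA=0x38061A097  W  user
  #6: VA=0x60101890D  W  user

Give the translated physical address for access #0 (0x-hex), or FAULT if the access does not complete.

Per-access translation:
#0 VA=0x260E103 (r,user):
  [0] read 0x10 idx=0: raw=0x14007 flags P=1 W=1 U=1 S=0
  [1] read 0x14 idx=19: raw=0x17007 flags P=1 W=1 U=1 S=0
  [2] read 0x17 idx=14: raw=0x1B007 flags P=1 W=1 U=1 S=0
  ⇒ phys 0x1B103  [3 reads]
#1 VA=0x6C1400B8E (r,kernel):
  [0] read 0x10 idx=27: raw=0x1D007 flags P=1 W=1 U=1 S=0
  [1] read 0x1D idx=10: raw=0x20087 flags P=1 W=1 U=1 S=1
  ⇒ phys 0x20B8E (huge @L1)  [2 reads]
#2 VA=0x68200094D (w,kernel):
  [0] read 0x10 idx=26: raw=0x21007 flags P=1 W=1 U=1 S=0
  [1] read 0x21 idx=16: raw=0x22087 flags P=1 W=1 U=1 S=1
  ⇒ phys 0x2294D (huge @L1)  [2 reads]
#3 VA=0x242E00933 (w,kernel):
  [0] read 0x10 idx=9: raw=0x24007 flags P=1 W=1 U=1 S=0
  [1] read 0x24 idx=23: raw=0x28087 flags P=1 W=1 U=1 S=1
  ⇒ phys 0x28933 (huge @L1)  [2 reads]
#4 VA=0x642800417 (r,user):
  [0] read 0x10 idx=25: raw=0x2C007 flags P=1 W=1 U=1 S=0
  [1] read 0x2C idx=20: raw=0x30087 flags P=1 W=1 U=1 S=1
  ⇒ phys 0x30417 (huge @L1)  [2 reads]
#5 VA=0x38061A097 (w,user):
  [0] read 0x10 idx=14: raw=0x32007 flags P=1 W=1 U=1 S=0
  [1] read 0x32 idx=3: raw=0x36007 flags P=1 W=1 U=1 S=0
  [2] read 0x36 idx=26: raw=0x38005 flags P=1 W=0 U=1 S=0
  ✗ PROTECTION_VIOLATION  [3 reads]
#6 VA=0x60101890D (w,user):
  [0] read 0x10 idx=24: raw=0x39007 flags P=1 W=1 U=1 S=0
  [1] read 0x39 idx=8: raw=0x3D007 flags P=1 W=1 U=1 S=0
  [2] read 0x3D idx=24: raw=0x3F005 flags P=1 W=0 U=1 S=0
  ✗ PROTECTION_VIOLATION  [3 reads]

Access #0 PA: 0x1B103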